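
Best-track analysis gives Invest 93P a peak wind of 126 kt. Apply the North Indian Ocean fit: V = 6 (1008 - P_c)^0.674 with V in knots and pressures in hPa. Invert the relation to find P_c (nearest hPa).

916 hPa

ΔP = (V / 6)^(1/0.674) = (126/6)^1.484.
126/6 = 21.000; 21.000^1.484 ≈ 91.57 hPa.
P_c = 1008 − 91.57 = 916.43 ≈ 916 hPa.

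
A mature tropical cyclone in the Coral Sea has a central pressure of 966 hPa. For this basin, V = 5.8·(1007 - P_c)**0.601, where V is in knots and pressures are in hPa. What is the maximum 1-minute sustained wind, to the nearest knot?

ΔP = 1007 − 966 = 41 hPa.
41^0.601 ≈ 9.317.
V ≈ 5.8 × 9.317 ≈ 54.0 kt.

54 kt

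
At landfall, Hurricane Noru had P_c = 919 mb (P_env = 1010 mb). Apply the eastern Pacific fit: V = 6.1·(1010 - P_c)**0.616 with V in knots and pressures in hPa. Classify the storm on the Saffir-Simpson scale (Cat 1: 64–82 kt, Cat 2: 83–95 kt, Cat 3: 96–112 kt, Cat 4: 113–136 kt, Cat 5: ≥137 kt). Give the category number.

ΔP = 1010 − 919 = 91 mb.
V ≈ 6.1 × 91^0.616 = 6.1 × 16.10 ≈ 98 kt.
98 kt falls in the Category 3 band.

3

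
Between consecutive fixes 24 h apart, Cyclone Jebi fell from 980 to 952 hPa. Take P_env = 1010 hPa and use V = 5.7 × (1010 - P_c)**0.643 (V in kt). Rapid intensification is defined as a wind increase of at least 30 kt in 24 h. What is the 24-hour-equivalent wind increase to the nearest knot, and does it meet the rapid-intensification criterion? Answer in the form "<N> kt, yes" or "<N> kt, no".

27 kt, no

V₁: ΔP = 30, V ≈ 5.7 × 30^0.643 ≈ 50.78 kt.
V₂: ΔP = 58, V ≈ 5.7 × 58^0.643 ≈ 77.58 kt.
ΔV over 24 h = 26.80 kt → 24 h equivalent = 26.80 × 24/24 ≈ 26.80 kt.
27 kt < 30 kt ⇒ not rapid intensification.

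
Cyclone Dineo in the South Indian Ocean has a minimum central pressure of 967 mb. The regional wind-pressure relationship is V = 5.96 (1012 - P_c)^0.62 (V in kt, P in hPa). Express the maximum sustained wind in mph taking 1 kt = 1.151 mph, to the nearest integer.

ΔP = 1012 − 967 = 45 mb.
V ≈ 5.96 × 45^0.62 = 5.96 × 10.592 ≈ 63.130 kt.
63.130 × 1.151 ≈ 72.66 mph → 73 mph.

73 mph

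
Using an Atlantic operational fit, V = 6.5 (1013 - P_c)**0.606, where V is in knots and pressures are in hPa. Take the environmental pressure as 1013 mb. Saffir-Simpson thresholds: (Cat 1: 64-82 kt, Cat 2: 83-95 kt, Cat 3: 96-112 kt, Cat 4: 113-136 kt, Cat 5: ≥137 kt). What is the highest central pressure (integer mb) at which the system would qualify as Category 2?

946 mb

Category 2 begins at V = 83 kt.
Required ΔP = (83/6.5)^(1/0.606) = 12.769^1.650 ≈ 66.89 mb.
P_c ≤ 1013 − 66.89 = 946.11, so the highest integer P_c is 946 mb.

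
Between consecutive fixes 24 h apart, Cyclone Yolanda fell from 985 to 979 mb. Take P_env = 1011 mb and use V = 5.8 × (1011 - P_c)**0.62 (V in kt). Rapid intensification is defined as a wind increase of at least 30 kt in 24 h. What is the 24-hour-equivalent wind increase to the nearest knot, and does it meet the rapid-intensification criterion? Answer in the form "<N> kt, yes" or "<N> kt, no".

V₁: ΔP = 26, V ≈ 5.8 × 26^0.62 ≈ 43.72 kt.
V₂: ΔP = 32, V ≈ 5.8 × 32^0.62 ≈ 49.73 kt.
ΔV over 24 h = 6.01 kt → 24 h equivalent = 6.01 × 24/24 ≈ 6.01 kt.
6 kt < 30 kt ⇒ not rapid intensification.

6 kt, no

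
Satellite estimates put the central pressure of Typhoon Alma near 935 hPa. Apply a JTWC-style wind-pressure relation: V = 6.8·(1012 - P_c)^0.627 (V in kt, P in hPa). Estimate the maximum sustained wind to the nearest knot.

104 kt

ΔP = 1012 − 935 = 77 hPa.
77^0.627 ≈ 15.235.
V ≈ 6.8 × 15.235 ≈ 103.6 kt.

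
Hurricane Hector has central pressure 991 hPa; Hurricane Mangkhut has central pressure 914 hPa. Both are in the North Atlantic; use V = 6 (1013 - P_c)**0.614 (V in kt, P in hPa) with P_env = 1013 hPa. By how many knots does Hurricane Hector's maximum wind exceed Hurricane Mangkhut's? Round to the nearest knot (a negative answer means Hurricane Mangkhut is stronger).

Hurricane Hector: ΔP = 22; V ≈ 6 × 22^0.614 ≈ 40.03 kt.
Hurricane Mangkhut: ΔP = 99; V ≈ 6 × 99^0.614 ≈ 100.80 kt.
Difference ≈ 40.03 − 100.80 = -60.77 → -61 kt.

-61 kt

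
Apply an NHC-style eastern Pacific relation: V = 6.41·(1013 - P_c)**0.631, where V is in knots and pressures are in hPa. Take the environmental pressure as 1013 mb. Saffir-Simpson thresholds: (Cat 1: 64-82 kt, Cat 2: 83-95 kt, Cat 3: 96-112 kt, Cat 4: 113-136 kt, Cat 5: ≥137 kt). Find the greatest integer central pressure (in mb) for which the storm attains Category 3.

940 mb

Category 3 begins at V = 96 kt.
Required ΔP = (96/6.41)^(1/0.631) = 14.977^1.585 ≈ 72.91 mb.
P_c ≤ 1013 − 72.91 = 940.09, so the highest integer P_c is 940 mb.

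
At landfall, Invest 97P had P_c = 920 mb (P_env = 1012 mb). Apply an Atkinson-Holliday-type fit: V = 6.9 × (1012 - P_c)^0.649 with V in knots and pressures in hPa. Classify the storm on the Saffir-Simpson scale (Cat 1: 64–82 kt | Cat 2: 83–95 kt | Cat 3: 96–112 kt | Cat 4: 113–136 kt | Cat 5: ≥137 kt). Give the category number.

4

ΔP = 1012 − 920 = 92 mb.
V ≈ 6.9 × 92^0.649 = 6.9 × 18.81 ≈ 130 kt.
130 kt falls in the Category 4 band.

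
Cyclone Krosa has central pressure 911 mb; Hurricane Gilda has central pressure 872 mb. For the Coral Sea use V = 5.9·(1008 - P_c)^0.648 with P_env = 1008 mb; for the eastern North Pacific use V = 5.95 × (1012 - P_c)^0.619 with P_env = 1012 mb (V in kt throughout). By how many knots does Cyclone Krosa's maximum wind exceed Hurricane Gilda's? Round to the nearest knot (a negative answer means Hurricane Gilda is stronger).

Cyclone Krosa: ΔP = 97; V ≈ 5.9 × 97^0.648 ≈ 114.36 kt.
Hurricane Gilda: ΔP = 140; V ≈ 5.95 × 140^0.619 ≈ 126.76 kt.
Difference ≈ 114.36 − 126.76 = -12.40 → -12 kt.

-12 kt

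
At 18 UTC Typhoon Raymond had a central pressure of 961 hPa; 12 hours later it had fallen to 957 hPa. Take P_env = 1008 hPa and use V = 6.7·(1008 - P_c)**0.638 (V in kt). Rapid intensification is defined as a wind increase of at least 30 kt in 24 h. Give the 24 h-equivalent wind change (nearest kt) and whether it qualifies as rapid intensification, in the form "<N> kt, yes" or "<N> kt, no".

V₁: ΔP = 47, V ≈ 6.7 × 47^0.638 ≈ 78.14 kt.
V₂: ΔP = 51, V ≈ 6.7 × 51^0.638 ≈ 82.32 kt.
ΔV over 12 h = 4.18 kt → 24 h equivalent = 4.18 × 24/12 ≈ 8.36 kt.
8 kt < 30 kt ⇒ not rapid intensification.

8 kt, no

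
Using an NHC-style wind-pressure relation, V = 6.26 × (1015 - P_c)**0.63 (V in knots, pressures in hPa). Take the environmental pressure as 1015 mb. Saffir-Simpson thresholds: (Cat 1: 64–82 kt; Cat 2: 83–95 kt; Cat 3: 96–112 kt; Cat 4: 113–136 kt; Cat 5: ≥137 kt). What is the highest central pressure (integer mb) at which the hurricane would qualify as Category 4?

916 mb

Category 4 begins at V = 113 kt.
Required ΔP = (113/6.26)^(1/0.63) = 18.051^1.587 ≈ 98.73 mb.
P_c ≤ 1015 − 98.73 = 916.27, so the highest integer P_c is 916 mb.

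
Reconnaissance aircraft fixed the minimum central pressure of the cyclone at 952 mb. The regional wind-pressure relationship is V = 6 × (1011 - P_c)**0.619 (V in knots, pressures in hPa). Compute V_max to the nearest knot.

75 kt

ΔP = 1011 − 952 = 59 mb.
59^0.619 ≈ 12.478.
V ≈ 6 × 12.478 ≈ 74.9 kt.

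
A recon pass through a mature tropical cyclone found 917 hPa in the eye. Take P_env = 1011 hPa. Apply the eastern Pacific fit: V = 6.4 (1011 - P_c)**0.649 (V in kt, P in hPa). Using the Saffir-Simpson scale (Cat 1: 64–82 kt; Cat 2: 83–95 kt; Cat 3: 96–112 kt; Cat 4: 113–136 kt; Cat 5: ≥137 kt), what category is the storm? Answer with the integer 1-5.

4

ΔP = 1011 − 917 = 94 hPa.
V ≈ 6.4 × 94^0.649 = 6.4 × 19.08 ≈ 122 kt.
122 kt falls in the Category 4 band.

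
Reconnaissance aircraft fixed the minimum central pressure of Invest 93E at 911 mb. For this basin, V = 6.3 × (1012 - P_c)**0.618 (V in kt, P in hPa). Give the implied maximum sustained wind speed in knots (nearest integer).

109 kt

ΔP = 1012 − 911 = 101 mb.
101^0.618 ≈ 17.325.
V ≈ 6.3 × 17.325 ≈ 109.1 kt.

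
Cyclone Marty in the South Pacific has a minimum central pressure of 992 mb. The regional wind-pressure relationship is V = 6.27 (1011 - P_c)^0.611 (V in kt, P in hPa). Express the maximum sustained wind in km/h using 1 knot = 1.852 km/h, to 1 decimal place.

ΔP = 1011 − 992 = 19 mb.
V ≈ 6.27 × 19^0.611 = 6.27 × 6.044 ≈ 37.895 kt.
37.895 × 1.852 ≈ 70.18 km/h → 70.2 km/h.

70.2 km/h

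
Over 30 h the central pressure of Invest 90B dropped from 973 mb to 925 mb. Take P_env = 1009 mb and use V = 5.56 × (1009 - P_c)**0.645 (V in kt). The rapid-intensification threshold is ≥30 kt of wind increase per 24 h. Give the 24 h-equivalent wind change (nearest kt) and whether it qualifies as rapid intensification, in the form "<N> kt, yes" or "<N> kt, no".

V₁: ΔP = 36, V ≈ 5.56 × 36^0.645 ≈ 56.09 kt.
V₂: ΔP = 84, V ≈ 5.56 × 84^0.645 ≈ 96.88 kt.
ΔV over 30 h = 40.79 kt → 24 h equivalent = 40.79 × 24/30 ≈ 32.63 kt.
33 kt ≥ 30 kt ⇒ rapid intensification.

33 kt, yes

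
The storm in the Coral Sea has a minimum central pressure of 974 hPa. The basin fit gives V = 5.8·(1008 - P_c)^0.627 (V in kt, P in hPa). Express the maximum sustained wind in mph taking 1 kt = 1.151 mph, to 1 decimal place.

ΔP = 1008 − 974 = 34 hPa.
V ≈ 5.8 × 34^0.627 = 5.8 × 9.125 ≈ 52.926 kt.
52.926 × 1.151 ≈ 60.92 mph → 60.9 mph.

60.9 mph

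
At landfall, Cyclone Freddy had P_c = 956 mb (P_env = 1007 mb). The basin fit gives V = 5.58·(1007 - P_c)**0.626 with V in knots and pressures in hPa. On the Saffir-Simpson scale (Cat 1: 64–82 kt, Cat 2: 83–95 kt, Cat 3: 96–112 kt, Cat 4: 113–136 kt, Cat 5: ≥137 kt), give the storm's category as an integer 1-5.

ΔP = 1007 − 956 = 51 mb.
V ≈ 5.58 × 51^0.626 = 5.58 × 11.72 ≈ 65 kt.
65 kt falls in the Category 1 band.

1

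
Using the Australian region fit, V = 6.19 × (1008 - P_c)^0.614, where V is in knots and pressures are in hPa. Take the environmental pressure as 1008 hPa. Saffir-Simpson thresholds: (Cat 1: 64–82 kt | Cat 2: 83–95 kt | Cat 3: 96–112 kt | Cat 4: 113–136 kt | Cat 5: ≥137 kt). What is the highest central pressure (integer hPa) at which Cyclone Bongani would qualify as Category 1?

963 hPa

Category 1 begins at V = 64 kt.
Required ΔP = (64/6.19)^(1/0.614) = 10.339^1.629 ≈ 44.90 hPa.
P_c ≤ 1008 − 44.90 = 963.10, so the highest integer P_c is 963 hPa.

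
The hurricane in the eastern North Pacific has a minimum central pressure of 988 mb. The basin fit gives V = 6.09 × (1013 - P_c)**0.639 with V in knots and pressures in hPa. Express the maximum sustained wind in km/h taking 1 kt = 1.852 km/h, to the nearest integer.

88 km/h

ΔP = 1013 − 988 = 25 mb.
V ≈ 6.09 × 25^0.639 = 6.09 × 7.821 ≈ 47.632 kt.
47.632 × 1.852 ≈ 88.21 km/h → 88 km/h.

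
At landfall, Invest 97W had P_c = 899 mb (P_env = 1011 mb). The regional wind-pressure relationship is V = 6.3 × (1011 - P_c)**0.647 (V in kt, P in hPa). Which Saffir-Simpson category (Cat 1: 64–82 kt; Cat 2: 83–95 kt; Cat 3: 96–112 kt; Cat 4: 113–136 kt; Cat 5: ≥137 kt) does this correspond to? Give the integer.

4

ΔP = 1011 − 899 = 112 mb.
V ≈ 6.3 × 112^0.647 = 6.3 × 21.18 ≈ 133 kt.
133 kt falls in the Category 4 band.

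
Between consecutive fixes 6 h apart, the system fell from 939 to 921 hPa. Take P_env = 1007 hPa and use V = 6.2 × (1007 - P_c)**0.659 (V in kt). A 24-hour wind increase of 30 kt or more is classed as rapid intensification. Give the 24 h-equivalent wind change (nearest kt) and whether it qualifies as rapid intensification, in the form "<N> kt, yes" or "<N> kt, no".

67 kt, yes

V₁: ΔP = 68, V ≈ 6.2 × 68^0.659 ≈ 100.00 kt.
V₂: ΔP = 86, V ≈ 6.2 × 86^0.659 ≈ 116.74 kt.
ΔV over 6 h = 16.74 kt → 24 h equivalent = 16.74 × 24/6 ≈ 66.96 kt.
67 kt ≥ 30 kt ⇒ rapid intensification.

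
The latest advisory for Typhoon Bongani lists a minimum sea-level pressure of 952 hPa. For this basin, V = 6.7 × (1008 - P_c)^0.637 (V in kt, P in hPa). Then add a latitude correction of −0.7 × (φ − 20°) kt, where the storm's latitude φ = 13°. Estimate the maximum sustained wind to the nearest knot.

ΔP = 1008 − 952 = 56 hPa.
56^0.637 ≈ 12.990.
V ≈ 6.7 × 12.990 ≈ 87.0 kt.
Latitude correction: −0.7 × (13 − 20) = 4.9 kt.
Corrected V ≈ 91.9 kt → 92 kt.

92 kt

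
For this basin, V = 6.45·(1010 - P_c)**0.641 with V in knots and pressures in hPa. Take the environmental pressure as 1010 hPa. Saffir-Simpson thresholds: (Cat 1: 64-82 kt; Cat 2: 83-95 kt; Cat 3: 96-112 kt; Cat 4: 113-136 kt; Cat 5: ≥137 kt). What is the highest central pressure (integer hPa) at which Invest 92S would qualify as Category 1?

974 hPa

Category 1 begins at V = 64 kt.
Required ΔP = (64/6.45)^(1/0.641) = 9.922^1.560 ≈ 35.87 hPa.
P_c ≤ 1010 − 35.87 = 974.13, so the highest integer P_c is 974 hPa.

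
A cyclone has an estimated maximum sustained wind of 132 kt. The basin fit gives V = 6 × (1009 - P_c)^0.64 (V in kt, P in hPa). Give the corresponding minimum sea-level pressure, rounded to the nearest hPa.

ΔP = (V / 6)^(1/0.64) = (132/6)^1.562.
132/6 = 22.000; 22.000^1.562 ≈ 125.18 hPa.
P_c = 1009 − 125.18 = 883.82 ≈ 884 hPa.

884 hPa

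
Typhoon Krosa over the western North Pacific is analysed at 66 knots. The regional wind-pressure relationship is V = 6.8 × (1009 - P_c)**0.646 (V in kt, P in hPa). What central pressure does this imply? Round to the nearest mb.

975 mb

ΔP = (V / 6.8)^(1/0.646) = (66/6.8)^1.548.
66/6.8 = 9.706; 9.706^1.548 ≈ 33.72 mb.
P_c = 1009 − 33.72 = 975.28 ≈ 975 mb.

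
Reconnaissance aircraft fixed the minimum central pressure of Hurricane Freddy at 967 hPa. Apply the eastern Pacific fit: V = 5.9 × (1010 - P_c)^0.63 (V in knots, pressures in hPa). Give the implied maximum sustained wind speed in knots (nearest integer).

ΔP = 1010 − 967 = 43 hPa.
43^0.63 ≈ 10.693.
V ≈ 5.9 × 10.693 ≈ 63.1 kt.

63 kt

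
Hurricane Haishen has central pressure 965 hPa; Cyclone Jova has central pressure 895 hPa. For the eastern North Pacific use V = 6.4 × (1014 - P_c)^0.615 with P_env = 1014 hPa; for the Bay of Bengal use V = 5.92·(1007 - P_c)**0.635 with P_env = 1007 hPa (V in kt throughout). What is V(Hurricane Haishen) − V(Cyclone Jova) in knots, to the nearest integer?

Hurricane Haishen: ΔP = 49; V ≈ 6.4 × 49^0.615 ≈ 70.09 kt.
Cyclone Jova: ΔP = 112; V ≈ 5.92 × 112^0.635 ≈ 118.46 kt.
Difference ≈ 70.09 − 118.46 = -48.37 → -48 kt.

-48 kt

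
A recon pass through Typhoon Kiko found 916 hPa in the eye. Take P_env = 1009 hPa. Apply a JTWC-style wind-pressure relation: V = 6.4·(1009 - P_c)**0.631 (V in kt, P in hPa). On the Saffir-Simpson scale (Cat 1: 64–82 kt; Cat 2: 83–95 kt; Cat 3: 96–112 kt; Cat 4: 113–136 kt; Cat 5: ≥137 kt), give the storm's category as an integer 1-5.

ΔP = 1009 − 916 = 93 hPa.
V ≈ 6.4 × 93^0.631 = 6.4 × 17.46 ≈ 112 kt.
112 kt falls in the Category 3 band.

3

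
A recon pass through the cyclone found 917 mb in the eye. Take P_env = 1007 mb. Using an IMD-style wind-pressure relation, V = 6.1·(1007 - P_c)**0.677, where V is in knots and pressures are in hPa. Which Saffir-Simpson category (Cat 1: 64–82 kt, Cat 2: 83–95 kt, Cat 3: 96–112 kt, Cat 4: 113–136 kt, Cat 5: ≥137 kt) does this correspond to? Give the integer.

4

ΔP = 1007 − 917 = 90 mb.
V ≈ 6.1 × 90^0.677 = 6.1 × 21.04 ≈ 128 kt.
128 kt falls in the Category 4 band.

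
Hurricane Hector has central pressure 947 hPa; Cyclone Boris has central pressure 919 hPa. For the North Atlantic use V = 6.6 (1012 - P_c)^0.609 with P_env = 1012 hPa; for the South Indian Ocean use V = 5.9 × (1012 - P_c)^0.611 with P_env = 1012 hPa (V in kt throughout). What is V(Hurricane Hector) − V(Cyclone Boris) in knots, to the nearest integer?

-10 kt

Hurricane Hector: ΔP = 65; V ≈ 6.6 × 65^0.609 ≈ 83.87 kt.
Cyclone Boris: ΔP = 93; V ≈ 5.9 × 93^0.611 ≈ 94.10 kt.
Difference ≈ 83.87 − 94.10 = -10.23 → -10 kt.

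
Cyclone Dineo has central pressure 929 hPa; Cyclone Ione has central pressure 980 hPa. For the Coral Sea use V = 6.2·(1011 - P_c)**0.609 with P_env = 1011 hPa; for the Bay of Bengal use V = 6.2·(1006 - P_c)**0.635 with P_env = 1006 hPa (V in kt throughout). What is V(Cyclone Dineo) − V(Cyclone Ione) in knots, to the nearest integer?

42 kt

Cyclone Dineo: ΔP = 82; V ≈ 6.2 × 82^0.609 ≈ 90.76 kt.
Cyclone Ione: ΔP = 26; V ≈ 6.2 × 26^0.635 ≈ 49.08 kt.
Difference ≈ 90.76 − 49.08 = 41.68 → 42 kt.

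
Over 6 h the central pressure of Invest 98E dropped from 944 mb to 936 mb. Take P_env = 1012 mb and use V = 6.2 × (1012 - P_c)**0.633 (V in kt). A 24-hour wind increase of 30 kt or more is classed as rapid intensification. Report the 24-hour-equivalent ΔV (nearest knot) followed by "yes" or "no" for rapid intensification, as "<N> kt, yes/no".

V₁: ΔP = 68, V ≈ 6.2 × 68^0.633 ≈ 89.61 kt.
V₂: ΔP = 76, V ≈ 6.2 × 76^0.633 ≈ 96.15 kt.
ΔV over 6 h = 6.54 kt → 24 h equivalent = 6.54 × 24/6 ≈ 26.16 kt.
26 kt < 30 kt ⇒ not rapid intensification.

26 kt, no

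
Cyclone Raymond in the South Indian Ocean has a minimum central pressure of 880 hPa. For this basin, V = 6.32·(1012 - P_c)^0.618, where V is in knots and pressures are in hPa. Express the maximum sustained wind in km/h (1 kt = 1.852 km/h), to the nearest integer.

ΔP = 1012 − 880 = 132 hPa.
V ≈ 6.32 × 132^0.618 = 6.32 × 20.442 ≈ 129.191 kt.
129.191 × 1.852 ≈ 239.26 km/h → 239 km/h.

239 km/h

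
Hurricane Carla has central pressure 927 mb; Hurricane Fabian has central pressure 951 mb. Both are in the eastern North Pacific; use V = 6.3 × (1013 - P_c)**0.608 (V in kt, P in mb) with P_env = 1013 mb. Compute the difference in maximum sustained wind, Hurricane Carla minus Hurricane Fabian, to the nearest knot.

Hurricane Carla: ΔP = 86; V ≈ 6.3 × 86^0.608 ≈ 94.52 kt.
Hurricane Fabian: ΔP = 62; V ≈ 6.3 × 62^0.608 ≈ 77.47 kt.
Difference ≈ 94.52 − 77.47 = 17.05 → 17 kt.

17 kt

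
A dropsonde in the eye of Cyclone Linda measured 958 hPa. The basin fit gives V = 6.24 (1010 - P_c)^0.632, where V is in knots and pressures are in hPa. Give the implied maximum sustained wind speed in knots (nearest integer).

76 kt

ΔP = 1010 − 958 = 52 hPa.
52^0.632 ≈ 12.148.
V ≈ 6.24 × 12.148 ≈ 75.8 kt.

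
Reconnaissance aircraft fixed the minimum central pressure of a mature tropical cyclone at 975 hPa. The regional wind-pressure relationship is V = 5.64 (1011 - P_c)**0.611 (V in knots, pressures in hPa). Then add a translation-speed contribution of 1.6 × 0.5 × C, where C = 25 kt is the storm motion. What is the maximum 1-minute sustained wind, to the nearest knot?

ΔP = 1011 − 975 = 36 hPa.
36^0.611 ≈ 8.931.
V ≈ 5.64 × 8.931 ≈ 50.4 kt.
Translation term: 1.6 × 0.5 × 25 = 20 kt.
Corrected V ≈ 70.4 kt → 70 kt.

70 kt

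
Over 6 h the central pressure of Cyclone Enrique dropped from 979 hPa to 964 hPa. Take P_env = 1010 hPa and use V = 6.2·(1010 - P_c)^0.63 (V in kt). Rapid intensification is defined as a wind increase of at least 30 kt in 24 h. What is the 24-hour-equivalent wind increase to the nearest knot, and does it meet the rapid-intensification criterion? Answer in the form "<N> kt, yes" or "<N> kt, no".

V₁: ΔP = 31, V ≈ 6.2 × 31^0.63 ≈ 53.94 kt.
V₂: ΔP = 46, V ≈ 6.2 × 46^0.63 ≈ 69.17 kt.
ΔV over 6 h = 15.23 kt → 24 h equivalent = 15.23 × 24/6 ≈ 60.92 kt.
61 kt ≥ 30 kt ⇒ rapid intensification.

61 kt, yes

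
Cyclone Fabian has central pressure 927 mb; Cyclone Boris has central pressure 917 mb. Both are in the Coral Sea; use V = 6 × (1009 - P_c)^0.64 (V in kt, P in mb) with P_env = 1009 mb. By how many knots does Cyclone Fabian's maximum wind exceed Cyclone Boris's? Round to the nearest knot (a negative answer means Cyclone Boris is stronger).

Cyclone Fabian: ΔP = 82; V ≈ 6 × 82^0.64 ≈ 100.69 kt.
Cyclone Boris: ΔP = 92; V ≈ 6 × 92^0.64 ≈ 108.39 kt.
Difference ≈ 100.69 − 108.39 = -7.70 → -8 kt.

-8 kt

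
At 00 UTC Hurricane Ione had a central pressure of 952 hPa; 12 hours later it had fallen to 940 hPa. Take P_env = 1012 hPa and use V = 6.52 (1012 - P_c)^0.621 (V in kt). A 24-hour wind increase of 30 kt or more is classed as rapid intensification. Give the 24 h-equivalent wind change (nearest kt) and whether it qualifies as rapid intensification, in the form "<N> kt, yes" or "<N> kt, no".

20 kt, no

V₁: ΔP = 60, V ≈ 6.52 × 60^0.621 ≈ 82.89 kt.
V₂: ΔP = 72, V ≈ 6.52 × 72^0.621 ≈ 92.82 kt.
ΔV over 12 h = 9.93 kt → 24 h equivalent = 9.93 × 24/12 ≈ 19.86 kt.
20 kt < 30 kt ⇒ not rapid intensification.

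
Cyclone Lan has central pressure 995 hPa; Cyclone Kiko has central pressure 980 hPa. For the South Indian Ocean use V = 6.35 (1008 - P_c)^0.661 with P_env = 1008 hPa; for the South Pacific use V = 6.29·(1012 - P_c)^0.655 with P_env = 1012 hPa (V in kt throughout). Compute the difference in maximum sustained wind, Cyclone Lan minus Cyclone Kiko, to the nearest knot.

Cyclone Lan: ΔP = 13; V ≈ 6.35 × 13^0.661 ≈ 34.60 kt.
Cyclone Kiko: ΔP = 32; V ≈ 6.29 × 32^0.655 ≈ 60.89 kt.
Difference ≈ 34.60 − 60.89 = -26.29 → -26 kt.

-26 kt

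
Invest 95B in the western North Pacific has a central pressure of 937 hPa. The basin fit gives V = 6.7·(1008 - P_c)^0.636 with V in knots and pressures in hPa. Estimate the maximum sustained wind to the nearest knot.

101 kt

ΔP = 1008 − 937 = 71 hPa.
71^0.636 ≈ 15.045.
V ≈ 6.7 × 15.045 ≈ 100.8 kt.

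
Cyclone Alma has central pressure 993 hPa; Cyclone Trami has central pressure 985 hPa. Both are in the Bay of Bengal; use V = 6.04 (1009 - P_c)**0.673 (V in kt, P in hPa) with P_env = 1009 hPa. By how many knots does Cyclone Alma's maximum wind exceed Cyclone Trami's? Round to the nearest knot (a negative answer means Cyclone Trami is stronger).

Cyclone Alma: ΔP = 16; V ≈ 6.04 × 16^0.673 ≈ 39.03 kt.
Cyclone Trami: ΔP = 24; V ≈ 6.04 × 24^0.673 ≈ 51.28 kt.
Difference ≈ 39.03 − 51.28 = -12.25 → -12 kt.

-12 kt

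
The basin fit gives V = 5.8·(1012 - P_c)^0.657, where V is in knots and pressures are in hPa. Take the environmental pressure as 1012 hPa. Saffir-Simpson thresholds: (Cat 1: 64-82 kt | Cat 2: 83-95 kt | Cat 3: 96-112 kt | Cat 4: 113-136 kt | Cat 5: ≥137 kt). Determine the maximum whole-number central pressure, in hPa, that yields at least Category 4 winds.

Category 4 begins at V = 113 kt.
Required ΔP = (113/5.8)^(1/0.657) = 19.483^1.522 ≈ 91.82 hPa.
P_c ≤ 1012 − 91.82 = 920.18, so the highest integer P_c is 920 hPa.

920 hPa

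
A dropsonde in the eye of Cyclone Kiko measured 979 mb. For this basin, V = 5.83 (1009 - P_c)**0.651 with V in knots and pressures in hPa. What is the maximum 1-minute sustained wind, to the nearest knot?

53 kt

ΔP = 1009 − 979 = 30 mb.
30^0.651 ≈ 9.154.
V ≈ 5.83 × 9.154 ≈ 53.4 kt.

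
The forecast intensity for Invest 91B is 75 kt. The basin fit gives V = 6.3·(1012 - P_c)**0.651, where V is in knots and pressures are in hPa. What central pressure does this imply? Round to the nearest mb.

967 mb

ΔP = (V / 6.3)^(1/0.651) = (75/6.3)^1.536.
75/6.3 = 11.905; 11.905^1.536 ≈ 44.92 mb.
P_c = 1012 − 44.92 = 967.08 ≈ 967 mb.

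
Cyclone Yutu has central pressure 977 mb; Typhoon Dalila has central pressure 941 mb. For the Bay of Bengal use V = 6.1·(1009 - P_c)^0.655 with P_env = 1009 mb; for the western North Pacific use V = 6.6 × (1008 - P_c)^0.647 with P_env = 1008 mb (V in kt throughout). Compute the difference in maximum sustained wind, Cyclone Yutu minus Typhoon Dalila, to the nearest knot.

-41 kt

Cyclone Yutu: ΔP = 32; V ≈ 6.1 × 32^0.655 ≈ 59.05 kt.
Typhoon Dalila: ΔP = 67; V ≈ 6.6 × 67^0.647 ≈ 100.23 kt.
Difference ≈ 59.05 − 100.23 = -41.18 → -41 kt.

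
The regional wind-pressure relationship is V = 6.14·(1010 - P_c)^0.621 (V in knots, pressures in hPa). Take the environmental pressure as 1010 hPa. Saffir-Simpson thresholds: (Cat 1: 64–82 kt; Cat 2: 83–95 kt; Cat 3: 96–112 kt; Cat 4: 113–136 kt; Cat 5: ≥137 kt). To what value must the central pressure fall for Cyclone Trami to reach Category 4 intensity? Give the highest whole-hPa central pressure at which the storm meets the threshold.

Category 4 begins at V = 113 kt.
Required ΔP = (113/6.14)^(1/0.621) = 18.404^1.610 ≈ 108.87 hPa.
P_c ≤ 1010 − 108.87 = 901.13, so the highest integer P_c is 901 hPa.

901 hPa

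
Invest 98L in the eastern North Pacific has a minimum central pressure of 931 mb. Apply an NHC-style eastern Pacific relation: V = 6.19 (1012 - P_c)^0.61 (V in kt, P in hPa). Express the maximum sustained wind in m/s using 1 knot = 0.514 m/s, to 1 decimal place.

46.4 m/s

ΔP = 1012 − 931 = 81 mb.
V ≈ 6.19 × 81^0.61 = 6.19 × 14.594 ≈ 90.337 kt.
90.337 × 0.514 ≈ 46.43 m/s → 46.4 m/s.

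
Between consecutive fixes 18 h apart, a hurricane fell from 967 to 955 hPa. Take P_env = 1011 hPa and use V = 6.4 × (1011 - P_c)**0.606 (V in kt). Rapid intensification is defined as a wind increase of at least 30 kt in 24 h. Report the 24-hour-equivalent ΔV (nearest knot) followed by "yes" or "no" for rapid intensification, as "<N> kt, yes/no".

13 kt, no

V₁: ΔP = 44, V ≈ 6.4 × 44^0.606 ≈ 63.40 kt.
V₂: ΔP = 56, V ≈ 6.4 × 56^0.606 ≈ 73.38 kt.
ΔV over 18 h = 9.98 kt → 24 h equivalent = 9.98 × 24/18 ≈ 13.31 kt.
13 kt < 30 kt ⇒ not rapid intensification.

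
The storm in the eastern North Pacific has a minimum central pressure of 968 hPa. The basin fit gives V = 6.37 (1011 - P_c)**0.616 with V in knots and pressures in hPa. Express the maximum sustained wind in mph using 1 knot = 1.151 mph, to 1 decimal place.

74.4 mph

ΔP = 1011 − 968 = 43 hPa.
V ≈ 6.37 × 43^0.616 = 6.37 × 10.144 ≈ 64.618 kt.
64.618 × 1.151 ≈ 74.38 mph → 74.4 mph.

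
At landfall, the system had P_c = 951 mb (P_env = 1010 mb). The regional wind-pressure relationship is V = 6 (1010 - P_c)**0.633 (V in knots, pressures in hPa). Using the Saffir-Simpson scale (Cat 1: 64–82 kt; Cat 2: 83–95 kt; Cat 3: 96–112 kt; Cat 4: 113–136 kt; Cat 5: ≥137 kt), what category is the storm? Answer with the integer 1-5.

1

ΔP = 1010 − 951 = 59 mb.
V ≈ 6 × 59^0.633 = 6 × 13.21 ≈ 79 kt.
79 kt falls in the Category 1 band.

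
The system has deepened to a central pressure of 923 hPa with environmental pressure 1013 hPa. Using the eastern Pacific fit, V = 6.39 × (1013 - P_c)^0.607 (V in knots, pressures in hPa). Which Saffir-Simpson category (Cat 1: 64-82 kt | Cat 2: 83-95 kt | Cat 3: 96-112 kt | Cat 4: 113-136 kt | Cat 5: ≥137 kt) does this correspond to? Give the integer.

ΔP = 1013 − 923 = 90 hPa.
V ≈ 6.39 × 90^0.607 = 6.39 × 15.35 ≈ 98 kt.
98 kt falls in the Category 3 band.

3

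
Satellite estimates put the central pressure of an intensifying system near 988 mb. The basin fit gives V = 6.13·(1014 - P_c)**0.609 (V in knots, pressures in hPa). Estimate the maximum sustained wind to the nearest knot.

45 kt

ΔP = 1014 − 988 = 26 mb.
26^0.609 ≈ 7.273.
V ≈ 6.13 × 7.273 ≈ 44.6 kt.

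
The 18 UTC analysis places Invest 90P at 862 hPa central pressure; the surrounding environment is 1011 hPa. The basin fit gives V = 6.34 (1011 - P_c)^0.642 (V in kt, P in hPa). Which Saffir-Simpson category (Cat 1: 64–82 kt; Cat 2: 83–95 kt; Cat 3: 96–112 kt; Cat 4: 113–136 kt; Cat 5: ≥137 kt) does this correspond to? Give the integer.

5

ΔP = 1011 − 862 = 149 hPa.
V ≈ 6.34 × 149^0.642 = 6.34 × 24.84 ≈ 157 kt.
157 kt falls in the Category 5 band.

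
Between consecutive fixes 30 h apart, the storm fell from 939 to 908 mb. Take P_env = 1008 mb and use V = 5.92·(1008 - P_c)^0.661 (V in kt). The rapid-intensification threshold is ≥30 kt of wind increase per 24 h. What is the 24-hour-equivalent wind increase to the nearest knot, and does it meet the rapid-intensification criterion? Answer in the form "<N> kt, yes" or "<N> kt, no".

V₁: ΔP = 69, V ≈ 5.92 × 69^0.661 ≈ 97.23 kt.
V₂: ΔP = 100, V ≈ 5.92 × 100^0.661 ≈ 124.26 kt.
ΔV over 30 h = 27.03 kt → 24 h equivalent = 27.03 × 24/30 ≈ 21.62 kt.
22 kt < 30 kt ⇒ not rapid intensification.

22 kt, no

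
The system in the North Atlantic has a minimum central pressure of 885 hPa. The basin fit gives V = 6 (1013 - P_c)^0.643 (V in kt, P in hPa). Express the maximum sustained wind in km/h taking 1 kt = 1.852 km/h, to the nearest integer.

252 km/h

ΔP = 1013 − 885 = 128 hPa.
V ≈ 6 × 128^0.643 = 6 × 22.643 ≈ 135.859 kt.
135.859 × 1.852 ≈ 251.61 km/h → 252 km/h.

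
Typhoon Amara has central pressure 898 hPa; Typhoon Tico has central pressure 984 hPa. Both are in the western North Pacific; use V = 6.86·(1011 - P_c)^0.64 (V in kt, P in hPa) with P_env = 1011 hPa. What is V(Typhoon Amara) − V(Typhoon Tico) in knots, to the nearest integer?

Typhoon Amara: ΔP = 113; V ≈ 6.86 × 113^0.64 ≈ 141.35 kt.
Typhoon Tico: ΔP = 27; V ≈ 6.86 × 27^0.64 ≈ 56.55 kt.
Difference ≈ 141.35 − 56.55 = 84.80 → 85 kt.

85 kt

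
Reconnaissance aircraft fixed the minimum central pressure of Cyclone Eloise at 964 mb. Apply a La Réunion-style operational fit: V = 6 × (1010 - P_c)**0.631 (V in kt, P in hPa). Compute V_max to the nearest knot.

67 kt

ΔP = 1010 − 964 = 46 mb.
46^0.631 ≈ 11.200.
V ≈ 6 × 11.200 ≈ 67.2 kt.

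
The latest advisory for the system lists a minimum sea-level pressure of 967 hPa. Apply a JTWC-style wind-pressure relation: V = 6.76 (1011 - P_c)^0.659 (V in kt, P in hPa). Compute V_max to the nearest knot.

ΔP = 1011 − 967 = 44 hPa.
44^0.659 ≈ 12.107.
V ≈ 6.76 × 12.107 ≈ 81.8 kt.

82 kt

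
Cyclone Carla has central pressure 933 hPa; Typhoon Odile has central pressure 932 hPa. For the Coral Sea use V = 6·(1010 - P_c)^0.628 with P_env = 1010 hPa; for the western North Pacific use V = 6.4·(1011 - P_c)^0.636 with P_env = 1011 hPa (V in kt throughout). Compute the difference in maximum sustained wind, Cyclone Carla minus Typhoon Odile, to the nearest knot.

-11 kt

Cyclone Carla: ΔP = 77; V ≈ 6 × 77^0.628 ≈ 91.81 kt.
Typhoon Odile: ΔP = 79; V ≈ 6.4 × 79^0.636 ≈ 103.06 kt.
Difference ≈ 91.81 − 103.06 = -11.25 → -11 kt.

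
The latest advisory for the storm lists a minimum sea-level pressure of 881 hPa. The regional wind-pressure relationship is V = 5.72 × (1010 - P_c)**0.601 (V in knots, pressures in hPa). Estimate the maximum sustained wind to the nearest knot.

106 kt

ΔP = 1010 − 881 = 129 hPa.
129^0.601 ≈ 18.555.
V ≈ 5.72 × 18.555 ≈ 106.1 kt.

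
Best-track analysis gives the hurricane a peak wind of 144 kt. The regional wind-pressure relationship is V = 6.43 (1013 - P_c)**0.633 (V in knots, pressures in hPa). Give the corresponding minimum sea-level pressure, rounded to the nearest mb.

ΔP = (V / 6.43)^(1/0.633) = (144/6.43)^1.580.
144/6.43 = 22.395; 22.395^1.580 ≈ 135.81 mb.
P_c = 1013 − 135.81 = 877.19 ≈ 877 mb.

877 mb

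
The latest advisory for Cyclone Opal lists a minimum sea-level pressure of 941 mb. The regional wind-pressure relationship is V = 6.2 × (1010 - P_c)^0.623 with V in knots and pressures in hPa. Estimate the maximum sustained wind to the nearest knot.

ΔP = 1010 − 941 = 69 mb.
69^0.623 ≈ 13.983.
V ≈ 6.2 × 13.983 ≈ 86.7 kt.

87 kt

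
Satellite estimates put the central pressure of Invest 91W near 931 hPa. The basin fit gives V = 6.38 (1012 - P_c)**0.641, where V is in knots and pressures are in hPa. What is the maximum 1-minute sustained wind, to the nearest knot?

ΔP = 1012 − 931 = 81 hPa.
81^0.641 ≈ 16.724.
V ≈ 6.38 × 16.724 ≈ 106.7 kt.

107 kt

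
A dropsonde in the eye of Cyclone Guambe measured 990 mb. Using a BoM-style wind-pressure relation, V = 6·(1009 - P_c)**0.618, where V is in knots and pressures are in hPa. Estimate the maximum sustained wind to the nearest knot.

37 kt

ΔP = 1009 − 990 = 19 mb.
19^0.618 ≈ 6.170.
V ≈ 6 × 6.170 ≈ 37.0 kt.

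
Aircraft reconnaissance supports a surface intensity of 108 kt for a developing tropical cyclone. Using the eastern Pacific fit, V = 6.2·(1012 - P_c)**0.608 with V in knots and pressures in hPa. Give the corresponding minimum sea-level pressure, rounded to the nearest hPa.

902 hPa

ΔP = (V / 6.2)^(1/0.608) = (108/6.2)^1.645.
108/6.2 = 17.419; 17.419^1.645 ≈ 109.94 hPa.
P_c = 1012 − 109.94 = 902.06 ≈ 902 hPa.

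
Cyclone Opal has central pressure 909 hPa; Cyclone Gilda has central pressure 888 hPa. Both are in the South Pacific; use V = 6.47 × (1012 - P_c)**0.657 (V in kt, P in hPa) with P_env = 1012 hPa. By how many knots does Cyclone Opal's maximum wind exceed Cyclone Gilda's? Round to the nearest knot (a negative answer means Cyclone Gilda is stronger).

-18 kt

Cyclone Opal: ΔP = 103; V ≈ 6.47 × 103^0.657 ≈ 135.94 kt.
Cyclone Gilda: ΔP = 124; V ≈ 6.47 × 124^0.657 ≈ 153.56 kt.
Difference ≈ 135.94 − 153.56 = -17.62 → -18 kt.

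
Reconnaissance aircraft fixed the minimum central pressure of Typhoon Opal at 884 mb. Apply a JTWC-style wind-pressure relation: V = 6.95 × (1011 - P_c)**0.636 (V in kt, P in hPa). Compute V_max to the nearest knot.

ΔP = 1011 − 884 = 127 mb.
127^0.636 ≈ 21.778.
V ≈ 6.95 × 21.778 ≈ 151.4 kt.

151 kt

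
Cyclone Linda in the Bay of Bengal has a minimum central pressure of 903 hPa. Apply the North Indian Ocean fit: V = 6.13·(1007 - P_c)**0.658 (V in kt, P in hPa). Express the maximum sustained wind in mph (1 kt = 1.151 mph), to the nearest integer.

150 mph

ΔP = 1007 − 903 = 104 hPa.
V ≈ 6.13 × 104^0.658 = 6.13 × 21.243 ≈ 130.217 kt.
130.217 × 1.151 ≈ 149.88 mph → 150 mph.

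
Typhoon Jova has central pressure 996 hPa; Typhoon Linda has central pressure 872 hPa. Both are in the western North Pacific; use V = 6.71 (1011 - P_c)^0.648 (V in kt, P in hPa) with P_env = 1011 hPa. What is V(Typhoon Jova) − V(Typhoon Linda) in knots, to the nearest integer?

-125 kt

Typhoon Jova: ΔP = 15; V ≈ 6.71 × 15^0.648 ≈ 38.80 kt.
Typhoon Linda: ΔP = 139; V ≈ 6.71 × 139^0.648 ≈ 164.21 kt.
Difference ≈ 38.80 − 164.21 = -125.41 → -125 kt.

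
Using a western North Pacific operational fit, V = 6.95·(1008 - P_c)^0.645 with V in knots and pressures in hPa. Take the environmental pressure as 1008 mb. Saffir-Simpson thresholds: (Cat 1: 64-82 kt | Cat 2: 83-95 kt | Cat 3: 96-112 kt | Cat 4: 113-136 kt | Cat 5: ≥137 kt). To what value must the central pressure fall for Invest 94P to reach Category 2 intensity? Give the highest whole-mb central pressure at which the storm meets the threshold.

Category 2 begins at V = 83 kt.
Required ΔP = (83/6.95)^(1/0.645) = 11.942^1.550 ≈ 46.76 mb.
P_c ≤ 1008 − 46.76 = 961.24, so the highest integer P_c is 961 mb.

961 mb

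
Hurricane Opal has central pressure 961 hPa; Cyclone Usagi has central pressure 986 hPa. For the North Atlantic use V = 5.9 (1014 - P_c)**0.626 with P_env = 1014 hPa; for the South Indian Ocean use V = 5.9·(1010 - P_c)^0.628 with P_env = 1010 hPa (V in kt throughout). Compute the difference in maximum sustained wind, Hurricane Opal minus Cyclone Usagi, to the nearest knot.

27 kt

Hurricane Opal: ΔP = 53; V ≈ 5.9 × 53^0.626 ≈ 70.84 kt.
Cyclone Usagi: ΔP = 24; V ≈ 5.9 × 24^0.628 ≈ 43.41 kt.
Difference ≈ 70.84 − 43.41 = 27.43 → 27 kt.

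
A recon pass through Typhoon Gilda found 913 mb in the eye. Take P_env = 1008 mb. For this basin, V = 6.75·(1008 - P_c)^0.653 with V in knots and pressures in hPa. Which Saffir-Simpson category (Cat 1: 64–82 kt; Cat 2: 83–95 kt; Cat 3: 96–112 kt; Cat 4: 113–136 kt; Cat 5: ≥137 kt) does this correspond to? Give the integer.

ΔP = 1008 − 913 = 95 mb.
V ≈ 6.75 × 95^0.653 = 6.75 × 19.56 ≈ 132 kt.
132 kt falls in the Category 4 band.

4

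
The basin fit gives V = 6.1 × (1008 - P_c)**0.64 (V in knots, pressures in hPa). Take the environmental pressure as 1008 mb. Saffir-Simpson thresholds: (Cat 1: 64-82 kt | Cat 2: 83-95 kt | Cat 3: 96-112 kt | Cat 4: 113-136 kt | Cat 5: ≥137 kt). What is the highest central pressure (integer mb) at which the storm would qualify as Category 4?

912 mb

Category 4 begins at V = 113 kt.
Required ΔP = (113/6.1)^(1/0.64) = 18.525^1.562 ≈ 95.69 mb.
P_c ≤ 1008 − 95.69 = 912.31, so the highest integer P_c is 912 mb.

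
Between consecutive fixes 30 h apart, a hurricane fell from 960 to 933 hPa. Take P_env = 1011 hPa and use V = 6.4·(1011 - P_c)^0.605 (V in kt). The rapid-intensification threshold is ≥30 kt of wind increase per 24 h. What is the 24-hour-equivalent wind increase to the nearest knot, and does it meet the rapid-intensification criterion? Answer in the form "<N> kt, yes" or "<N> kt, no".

16 kt, no

V₁: ΔP = 51, V ≈ 6.4 × 51^0.605 ≈ 69.07 kt.
V₂: ΔP = 78, V ≈ 6.4 × 78^0.605 ≈ 89.31 kt.
ΔV over 30 h = 20.24 kt → 24 h equivalent = 20.24 × 24/30 ≈ 16.19 kt.
16 kt < 30 kt ⇒ not rapid intensification.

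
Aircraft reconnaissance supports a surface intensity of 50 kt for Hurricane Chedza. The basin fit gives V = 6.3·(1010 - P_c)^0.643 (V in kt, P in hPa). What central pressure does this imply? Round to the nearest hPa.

985 hPa

ΔP = (V / 6.3)^(1/0.643) = (50/6.3)^1.555.
50/6.3 = 7.937; 7.937^1.555 ≈ 25.07 hPa.
P_c = 1010 − 25.07 = 984.93 ≈ 985 hPa.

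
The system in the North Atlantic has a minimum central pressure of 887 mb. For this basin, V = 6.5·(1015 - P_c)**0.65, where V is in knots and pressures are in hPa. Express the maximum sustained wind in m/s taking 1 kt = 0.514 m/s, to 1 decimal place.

ΔP = 1015 − 887 = 128 mb.
V ≈ 6.5 × 128^0.65 = 6.5 × 23.425 ≈ 152.265 kt.
152.265 × 0.514 ≈ 78.26 m/s → 78.3 m/s.

78.3 m/s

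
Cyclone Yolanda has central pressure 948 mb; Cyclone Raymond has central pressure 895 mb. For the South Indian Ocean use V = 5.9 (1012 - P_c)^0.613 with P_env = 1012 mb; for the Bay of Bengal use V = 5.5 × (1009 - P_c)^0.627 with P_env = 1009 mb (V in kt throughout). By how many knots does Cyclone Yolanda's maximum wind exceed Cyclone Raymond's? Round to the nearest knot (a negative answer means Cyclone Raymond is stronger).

Cyclone Yolanda: ΔP = 64; V ≈ 5.9 × 64^0.613 ≈ 75.52 kt.
Cyclone Raymond: ΔP = 114; V ≈ 5.5 × 114^0.627 ≈ 107.16 kt.
Difference ≈ 75.52 − 107.16 = -31.64 → -32 kt.

-32 kt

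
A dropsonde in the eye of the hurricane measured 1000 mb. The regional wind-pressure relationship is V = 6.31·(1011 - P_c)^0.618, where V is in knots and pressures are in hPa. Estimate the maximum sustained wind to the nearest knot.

28 kt

ΔP = 1011 − 1000 = 11 mb.
11^0.618 ≈ 4.401.
V ≈ 6.31 × 4.401 ≈ 27.8 kt.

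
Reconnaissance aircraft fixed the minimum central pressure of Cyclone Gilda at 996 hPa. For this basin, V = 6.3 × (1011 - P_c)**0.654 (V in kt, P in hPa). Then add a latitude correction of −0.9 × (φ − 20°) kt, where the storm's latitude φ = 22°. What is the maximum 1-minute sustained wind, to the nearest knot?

35 kt

ΔP = 1011 − 996 = 15 hPa.
15^0.654 ≈ 5.877.
V ≈ 6.3 × 5.877 ≈ 37.0 kt.
Latitude correction: −0.9 × (22 − 20) = -1.8 kt.
Corrected V ≈ 35.2 kt → 35 kt.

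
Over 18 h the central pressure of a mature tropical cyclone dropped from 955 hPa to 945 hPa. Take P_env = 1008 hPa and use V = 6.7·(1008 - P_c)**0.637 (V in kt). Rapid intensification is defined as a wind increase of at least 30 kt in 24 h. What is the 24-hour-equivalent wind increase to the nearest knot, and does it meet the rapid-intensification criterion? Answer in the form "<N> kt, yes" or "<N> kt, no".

V₁: ΔP = 53, V ≈ 6.7 × 53^0.637 ≈ 84.03 kt.
V₂: ΔP = 63, V ≈ 6.7 × 63^0.637 ≈ 93.81 kt.
ΔV over 18 h = 9.78 kt → 24 h equivalent = 9.78 × 24/18 ≈ 13.04 kt.
13 kt < 30 kt ⇒ not rapid intensification.

13 kt, no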